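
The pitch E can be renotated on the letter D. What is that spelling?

D##

Plain D sits 2 semitones below E, so on the letter D the same pitch needs a double sharp: D##.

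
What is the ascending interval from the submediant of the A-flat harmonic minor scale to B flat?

The submediant of Ab harmonic minor is Fb.
Fb up to Bb: letters F→B make it a fourth; 6 semitones makes it augmented.

augmented fourth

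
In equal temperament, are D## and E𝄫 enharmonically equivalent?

No

D## is pitch class 4; Ebb is pitch class 2.
The pitch classes differ (4 vs. 2), so they are not enharmonic equivalents.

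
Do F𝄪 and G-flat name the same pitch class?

No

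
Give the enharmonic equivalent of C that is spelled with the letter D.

Dbb

C is pitch class 0. The letter D alone is pitch class 2.
To reach pitch class 0 from D requires an offset of -2 semitones, i.e. double flat: Dbb.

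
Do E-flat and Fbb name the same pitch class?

Yes

Eb is pitch class 3; Fbb is pitch class 3.
All spellings map to pitch class 3, so they are enharmonically equivalent.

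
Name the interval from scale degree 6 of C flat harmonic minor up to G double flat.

Scale degree 6 of Cb harmonic minor is Abb.
Abb up to Gbb: letters A→G make it a seventh; 10 semitones makes it minor.

minor seventh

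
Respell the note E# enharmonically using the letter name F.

F

Plain F sits at the same pitch as E#, so on the letter F the same pitch needs a natural: F.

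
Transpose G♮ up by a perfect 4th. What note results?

C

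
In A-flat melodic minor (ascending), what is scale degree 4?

The Ab melodic minor (ascending) scale runs Ab Bb Cb Db Eb F G.
Degree 4 is Db.

Db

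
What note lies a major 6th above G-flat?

Eb

G up a major sixth is E, so the target letter is E.
From Gb, a major sixth is 9 semitones up: Eb.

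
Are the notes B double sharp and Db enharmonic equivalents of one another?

B## is pitch class 1; Db is pitch class 1.
All spellings map to pitch class 1, so they are enharmonically equivalent.

Yes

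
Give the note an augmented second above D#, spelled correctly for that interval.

D up a major second is E, so the target letter is E.
From D#, an augmented second is 3 semitones up: E##.

E##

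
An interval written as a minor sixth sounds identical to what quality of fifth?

A minor sixth spans 8 semitones.
A fifth spanning 8 semitones is augmented (the perfect fifth is 7).

augmented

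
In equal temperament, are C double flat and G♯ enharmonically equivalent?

Two spellings are enharmonically equivalent only if they share a pitch class.
Here Cbb → 10, G# → 8; 8 ≠ 10, so they are not.

No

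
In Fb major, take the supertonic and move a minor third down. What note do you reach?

The supertonic of Fb major is Gb.
A minor third (3 semitones) below Gb lands on the letter E, giving Eb.

Eb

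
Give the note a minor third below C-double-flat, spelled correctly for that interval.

A third below C lands on the letter A.
A minor third spans 3 semitones, so Cbb moves to pitch class 7. On the letter A that is Abb.

Abb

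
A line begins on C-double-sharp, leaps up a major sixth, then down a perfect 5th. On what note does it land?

D##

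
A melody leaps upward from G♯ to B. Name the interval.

The letter names run G→B, a span of 2 letter steps, so the interval is some kind of third.
G# to B is 3 semitones. A major third is 4, so 3 makes it minor.

minor third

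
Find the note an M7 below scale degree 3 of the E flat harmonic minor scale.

Scale degree 3 of Eb harmonic minor is Gb.
A major seventh (11 semitones) below Gb lands on the letter A, giving Abb.

Abb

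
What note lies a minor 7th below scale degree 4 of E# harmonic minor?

Scale degree 4 of E# harmonic minor is A#.
A minor seventh (10 semitones) below A# lands on the letter B, giving B#.

B#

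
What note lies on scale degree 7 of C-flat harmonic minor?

Bb

The Cb harmonic minor scale runs Cb Db Ebb Fb Gb Abb Bb.
Degree 7 is Bb.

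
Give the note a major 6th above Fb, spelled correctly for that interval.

Db

F up a major sixth is D, so the target letter is D.
From Fb, a major sixth is 9 semitones up: Db.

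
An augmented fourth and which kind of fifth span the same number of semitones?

An augmented fourth spans 6 semitones.
A fifth spanning 6 semitones is diminished (the perfect fifth is 7).

diminished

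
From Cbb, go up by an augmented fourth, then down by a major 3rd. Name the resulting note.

Dbb

An augmented fourth up from Cbb is Fb (letter F, 6 semitones up).
A major third down from Fb is Dbb (letter D, 4 semitones down).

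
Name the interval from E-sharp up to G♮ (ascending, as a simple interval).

diminished third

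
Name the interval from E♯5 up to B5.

diminished fifth

Counting letters E–F–G–A–B gives a fifth.
E#→B = 6 semitones, 1 narrower than the perfect fifth (7), so diminished.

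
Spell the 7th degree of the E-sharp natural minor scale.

D#

The E# natural minor scale runs E# F## G# A# B# C# D#.
Degree 7 is D#.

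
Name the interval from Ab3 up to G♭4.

minor seventh

The letter names run A→G, a span of 6 letter steps, so the interval is some kind of seventh.
Ab to Gb is 10 semitones. A major seventh is 11, so 10 makes it minor.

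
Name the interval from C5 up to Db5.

minor second

Counting letters C–D gives a second.
C→Db = 1 semitone, 1 narrower than the major second (2), so minor.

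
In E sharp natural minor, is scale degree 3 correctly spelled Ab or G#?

Each scale degree takes a distinct letter name. Degree 3 of a scale on E must use the letter G.
G# and Ab are enharmonically the same pitch, but only G# uses the letter G, so it is the correct spelling here.

G#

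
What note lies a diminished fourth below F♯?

A fourth below F lands on the letter C.
A diminished fourth spans 4 semitones, so F# moves to pitch class 2. On the letter C that is C##.

C##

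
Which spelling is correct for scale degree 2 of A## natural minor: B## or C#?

B##

Each scale degree takes a distinct letter name. Degree 2 of a scale on A must use the letter B.
B## and C# are enharmonically the same pitch, but only B## uses the letter B, so it is the correct spelling here.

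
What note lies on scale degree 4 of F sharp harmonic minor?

B

The F# harmonic minor scale runs F# G# A B C# D E#.
Degree 4 is B.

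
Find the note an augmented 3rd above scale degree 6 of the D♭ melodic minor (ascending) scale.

D#

Scale degree 6 of Db melodic minor (ascending) is Bb.
An augmented third (5 semitones) above Bb lands on the letter D, giving D#.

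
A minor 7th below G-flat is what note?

G down a major seventh is Ab, so the target letter is A.
From Gb, a minor seventh is 10 semitones down: Ab.

Ab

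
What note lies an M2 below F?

Eb

A second below F lands on the letter E.
A major second spans 2 semitones, so F moves to pitch class 3. On the letter E that is Eb.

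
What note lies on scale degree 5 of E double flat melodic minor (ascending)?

Bbb

Degree 5 takes the letter 4 steps above E, which is B.
In melodic minor (ascending), degree 5 sits 7 semitones above the tonic. Ebb + 7 semitones is pitch class 9, spelled on B as Bbb.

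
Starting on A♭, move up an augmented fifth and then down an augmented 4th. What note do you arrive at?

An augmented fifth up from Ab is E (letter E, 8 semitones up).
An augmented fourth down from E is Bb (letter B, 6 semitones down).

Bb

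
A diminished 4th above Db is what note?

A fourth above D lands on the letter G.
A diminished fourth spans 4 semitones, so Db moves to pitch class 5. On the letter G that is Gbb.

Gbb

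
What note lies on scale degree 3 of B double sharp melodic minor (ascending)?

Degree 3 takes the letter 2 steps above B, which is D.
In melodic minor (ascending), degree 3 sits 3 semitones above the tonic. B## + 3 semitones is pitch class 4, spelled on D as D##.

D##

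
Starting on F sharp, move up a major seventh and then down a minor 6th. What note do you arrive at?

A major seventh up from F# is E# (letter E, 11 semitones up).
A minor sixth down from E# is G## (letter G, 8 semitones down).

G##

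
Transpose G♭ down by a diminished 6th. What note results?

B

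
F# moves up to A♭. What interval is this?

The letter names run F→A, a span of 2 letter steps, so the interval is some kind of third.
F# to Ab is 2 semitones. A major third is 4, so 2 makes it diminished.

diminished third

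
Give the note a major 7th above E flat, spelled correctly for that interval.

D

E up a major seventh is D#, so the target letter is D.
From Eb, a major seventh is 11 semitones up: D.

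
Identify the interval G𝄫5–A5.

doubly augmented second

The letter names run G→A, a span of 1 letter step, so the interval is some kind of second.
Gbb to A is 4 semitones. A major second is 2, so 4 makes it doubly augmented.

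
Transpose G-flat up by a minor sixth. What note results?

G up a major sixth is E, so the target letter is E.
From Gb, a minor sixth is 8 semitones up: Ebb.

Ebb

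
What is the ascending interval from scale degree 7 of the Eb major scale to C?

minor seventh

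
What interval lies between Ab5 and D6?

Counting letters A–B–C–D gives a fourth.
Ab→D = 6 semitones, 1 wider than the perfect fourth (5), so augmented.

augmented fourth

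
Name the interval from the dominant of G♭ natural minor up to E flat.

major second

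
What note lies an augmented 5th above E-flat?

B

E up a perfect fifth is B, so the target letter is B.
From Eb, an augmented fifth is 8 semitones up: B.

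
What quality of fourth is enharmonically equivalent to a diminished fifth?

augmented

A diminished fifth spans 6 semitones.
A fourth spanning 6 semitones is augmented (the perfect fourth is 5).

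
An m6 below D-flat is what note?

A sixth below D lands on the letter F.
A minor sixth spans 8 semitones, so Db moves to pitch class 5. On the letter F that is F.

F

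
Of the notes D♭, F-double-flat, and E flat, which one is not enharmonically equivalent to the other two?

Db

In 12-tone equal temperament, enharmonic equivalents share a pitch class. Db is pitch class 1; Fbb is pitch class 3; Eb is pitch class 3.
Fbb and Eb share pitch class 3, while Db is pitch class 1.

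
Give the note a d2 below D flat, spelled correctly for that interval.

D down a major second is C, so the target letter is C.
From Db, a diminished second is 0 semitones down: C#.

C#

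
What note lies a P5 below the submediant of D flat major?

Eb

The submediant of Db major is Bb.
A perfect fifth (7 semitones) below Bb lands on the letter E, giving Eb.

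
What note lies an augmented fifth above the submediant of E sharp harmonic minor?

G##

The submediant of E# harmonic minor is C#.
An augmented fifth (8 semitones) above C# lands on the letter G, giving G##.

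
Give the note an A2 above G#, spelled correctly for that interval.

G up a major second is A, so the target letter is A.
From G#, an augmented second is 3 semitones up: A##.

A##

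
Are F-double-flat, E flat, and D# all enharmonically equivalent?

Yes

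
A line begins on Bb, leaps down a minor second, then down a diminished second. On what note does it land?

G##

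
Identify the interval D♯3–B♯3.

The letter names run D→B, a span of 5 letter steps, so the interval is some kind of sixth.
D# to B# is 9 semitones. A major sixth is 9, so 9 makes it major.

major sixth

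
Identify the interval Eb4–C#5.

augmented sixth

The letter names run E→C, a span of 5 letter steps, so the interval is some kind of sixth.
Eb to C# is 10 semitones. A major sixth is 9, so 10 makes it augmented.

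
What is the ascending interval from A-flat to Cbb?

diminished third

Counting letters A–B–C gives a third.
Ab→Cbb = 2 semitones, 2 narrower than the major third (4), so diminished.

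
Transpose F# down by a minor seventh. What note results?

G#

A seventh below F lands on the letter G.
A minor seventh spans 10 semitones, so F# moves to pitch class 8. On the letter G that is G#.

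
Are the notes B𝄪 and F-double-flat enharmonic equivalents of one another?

Two spellings are enharmonically equivalent only if they share a pitch class.
Here B## → 1, Fbb → 3; 1 ≠ 3, so they are not.

No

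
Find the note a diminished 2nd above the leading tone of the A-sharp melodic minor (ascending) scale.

The leading tone of A# melodic minor (ascending) is G##.
A diminished second (0 semitones) above G## lands on the letter A, giving A.

A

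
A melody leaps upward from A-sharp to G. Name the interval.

diminished seventh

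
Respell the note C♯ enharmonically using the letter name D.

C# is pitch class 1. The letter D alone is pitch class 2.
To reach pitch class 1 from D requires an offset of -1 semitone, i.e. flat: Db.

Db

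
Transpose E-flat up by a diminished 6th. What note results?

Cbb

E up a major sixth is C#, so the target letter is C.
From Eb, a diminished sixth is 7 semitones up: Cbb.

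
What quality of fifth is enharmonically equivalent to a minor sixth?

augmented

A minor sixth spans 8 semitones.
A fifth spanning 8 semitones is augmented (the perfect fifth is 7).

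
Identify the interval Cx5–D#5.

minor second

Counting letters C–D gives a second.
C##→D# = 1 semitone, 1 narrower than the major second (2), so minor.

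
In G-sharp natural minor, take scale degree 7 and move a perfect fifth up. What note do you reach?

Scale degree 7 of G# natural minor is F#.
A perfect fifth (7 semitones) above F# lands on the letter C, giving C#.

C#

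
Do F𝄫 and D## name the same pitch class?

No

Fbb is pitch class 3; D## is pitch class 4.
The pitch classes differ (3 vs. 4), so they are not enharmonic equivalents.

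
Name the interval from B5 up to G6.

minor sixth

Counting letters B–C–D–E–F–G gives a sixth.
B→G = 8 semitones, 1 narrower than the major sixth (9), so minor.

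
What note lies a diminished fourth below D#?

A##

D down a perfect fourth is A, so the target letter is A.
From D#, a diminished fourth is 4 semitones down: A##.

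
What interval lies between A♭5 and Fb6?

minor sixth

The letter names run A→F, a span of 5 letter steps, so the interval is some kind of sixth.
Ab to Fb is 8 semitones. A major sixth is 9, so 8 makes it minor.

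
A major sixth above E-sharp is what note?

C##

E up a major sixth is C#, so the target letter is C.
From E#, a major sixth is 9 semitones up: C##.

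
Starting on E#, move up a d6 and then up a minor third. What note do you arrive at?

A diminished sixth up from E# is C (letter C, 7 semitones up).
A minor third up from C is Eb (letter E, 3 semitones up).

Eb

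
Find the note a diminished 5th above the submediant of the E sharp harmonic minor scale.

G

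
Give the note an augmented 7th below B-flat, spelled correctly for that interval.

Cbb

A seventh below B lands on the letter C.
An augmented seventh spans 12 semitones, so Bb moves to pitch class 10. On the letter C that is Cbb.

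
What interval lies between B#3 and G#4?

minor sixth

The letter names run B→G, a span of 5 letter steps, so the interval is some kind of sixth.
B# to G# is 8 semitones. A major sixth is 9, so 8 makes it minor.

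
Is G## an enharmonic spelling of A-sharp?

No

Two spellings are enharmonically equivalent only if they share a pitch class.
Here G## → 9, A# → 10; 9 ≠ 10, so they are not.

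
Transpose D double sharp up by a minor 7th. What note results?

A seventh above D lands on the letter C.
A minor seventh spans 10 semitones, so D## moves to pitch class 2. On the letter C that is C##.

C##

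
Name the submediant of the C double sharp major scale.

A##

Degree 6 takes the letter 5 steps above C, which is A.
In major, degree 6 sits 9 semitones above the tonic. C## + 9 semitones is pitch class 11, spelled on A as A##.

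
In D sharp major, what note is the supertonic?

The D# major scale runs D# E# F## G# A# B# C##.
Degree 2 is E#.

E#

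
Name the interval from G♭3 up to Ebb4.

minor sixth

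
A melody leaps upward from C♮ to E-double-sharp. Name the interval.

The letter names run C→E, a span of 2 letter steps, so the interval is some kind of third.
C to E## is 6 semitones. A major third is 4, so 6 makes it doubly augmented.

doubly augmented third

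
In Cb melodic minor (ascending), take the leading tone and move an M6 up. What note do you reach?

G

The leading tone of Cb melodic minor (ascending) is Bb.
A major sixth (9 semitones) above Bb lands on the letter G, giving G.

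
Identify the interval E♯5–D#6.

The letter names run E→D, a span of 6 letter steps, so the interval is some kind of seventh.
E# to D# is 10 semitones. A major seventh is 11, so 10 makes it minor.

minor seventh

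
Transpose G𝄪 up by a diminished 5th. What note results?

A fifth above G lands on the letter D.
A diminished fifth spans 6 semitones, so G## moves to pitch class 3. On the letter D that is D#.

D#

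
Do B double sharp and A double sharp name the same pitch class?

No

Two spellings are enharmonically equivalent only if they share a pitch class.
Here B## → 1, A## → 11; 1 ≠ 11, so they are not.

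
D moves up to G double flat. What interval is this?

Counting letters D–E–F–G gives a fourth.
D→Gbb = 3 semitones, 2 narrower than the perfect fourth (5), so doubly diminished.

doubly diminished fourth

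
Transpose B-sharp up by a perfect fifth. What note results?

F##

B up a perfect fifth is F#, so the target letter is F.
From B#, a perfect fifth is 7 semitones up: F##.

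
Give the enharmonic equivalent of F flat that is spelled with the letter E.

Plain E sits at the same pitch as Fb, so on the letter E the same pitch needs a natural: E.

E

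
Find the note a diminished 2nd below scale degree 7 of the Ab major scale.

Scale degree 7 of Ab major is G.
A diminished second (0 semitones) below G lands on the letter F, giving F##.

F##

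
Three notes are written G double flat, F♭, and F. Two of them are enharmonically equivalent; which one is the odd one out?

Fb

In 12-tone equal temperament, enharmonic equivalents share a pitch class. Gbb is pitch class 5; Fb is pitch class 4; F is pitch class 5.
Gbb and F share pitch class 5, while Fb is pitch class 4.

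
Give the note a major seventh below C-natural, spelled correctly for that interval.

Db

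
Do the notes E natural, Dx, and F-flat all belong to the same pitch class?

E is pitch class 4; D## is pitch class 4; Fb is pitch class 4.
All spellings map to pitch class 4, so they are enharmonically equivalent.

Yes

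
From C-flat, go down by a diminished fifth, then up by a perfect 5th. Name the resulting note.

A diminished fifth down from Cb is F (letter F, 6 semitones down).
A perfect fifth up from F is C (letter C, 7 semitones up).

C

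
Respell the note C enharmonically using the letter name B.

Plain B sits 1 semitone below C, so on the letter B the same pitch needs a sharp: B#.

B#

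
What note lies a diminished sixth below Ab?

C#

A down a major sixth is C, so the target letter is C.
From Ab, a diminished sixth is 7 semitones down: C#.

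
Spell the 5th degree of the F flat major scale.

The Fb major scale runs Fb Gb Ab Bbb Cb Db Eb.
Degree 5 is Cb.

Cb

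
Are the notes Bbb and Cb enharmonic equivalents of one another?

Two spellings are enharmonically equivalent only if they share a pitch class.
Here Bbb → 9, Cb → 11; 9 ≠ 11, so they are not.

No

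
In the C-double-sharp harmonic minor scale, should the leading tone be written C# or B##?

Each scale degree takes a distinct letter name. Degree 7 of a scale on C must use the letter B.
B## and C# are enharmonically the same pitch, but only B## uses the letter B, so it is the correct spelling here.

B##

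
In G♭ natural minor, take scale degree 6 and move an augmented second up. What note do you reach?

F

Scale degree 6 of Gb natural minor is Ebb.
An augmented second (3 semitones) above Ebb lands on the letter F, giving F.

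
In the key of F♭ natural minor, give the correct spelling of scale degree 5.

Cb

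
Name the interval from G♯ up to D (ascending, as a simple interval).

diminished fifth

Counting letters G–A–B–C–D gives a fifth.
G#→D = 6 semitones, 1 narrower than the perfect fifth (7), so diminished.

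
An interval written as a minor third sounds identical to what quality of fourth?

A minor third spans 3 semitones.
A fourth spanning 3 semitones is doubly diminished (the perfect fourth is 5).

doubly diminished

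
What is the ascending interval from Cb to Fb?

Counting letters C–D–E–F gives a fourth.
Cb→Fb = 5 semitones, exactly the perfect fourth.

perfect fourth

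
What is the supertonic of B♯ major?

The B# major scale runs B# C## D## E# F## G## A##.
Degree 2 is C##.

C##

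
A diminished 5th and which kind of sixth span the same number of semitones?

doubly diminished

A diminished fifth spans 6 semitones.
A sixth spanning 6 semitones is doubly diminished (the major sixth is 9).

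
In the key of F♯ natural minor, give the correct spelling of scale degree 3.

The F# natural minor scale runs F# G# A B C# D E.
Degree 3 is A.

A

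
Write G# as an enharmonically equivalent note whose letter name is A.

G# is pitch class 8. The letter A alone is pitch class 9.
To reach pitch class 8 from A requires an offset of -1 semitone, i.e. flat: Ab.

Ab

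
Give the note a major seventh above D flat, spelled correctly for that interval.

C

A seventh above D lands on the letter C.
A major seventh spans 11 semitones, so Db moves to pitch class 0. On the letter C that is C.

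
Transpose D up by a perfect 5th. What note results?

A fifth above D lands on the letter A.
A perfect fifth spans 7 semitones, so D moves to pitch class 9. On the letter A that is A.

A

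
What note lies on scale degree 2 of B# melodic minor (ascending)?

The B# melodic minor (ascending) scale runs B# C## D# E# F## G## A##.
Degree 2 is C##.

C##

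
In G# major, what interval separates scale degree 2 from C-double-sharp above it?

major third

Scale degree 2 of G# major is A#.
A# up to C##: letters A→C make it a third; 4 semitones makes it major.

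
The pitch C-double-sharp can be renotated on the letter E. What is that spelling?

Ebb

C## is pitch class 2. The letter E alone is pitch class 4.
To reach pitch class 2 from E requires an offset of -2 semitones, i.e. double flat: Ebb.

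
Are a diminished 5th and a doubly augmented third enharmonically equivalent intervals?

Yes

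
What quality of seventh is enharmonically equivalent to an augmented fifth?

doubly diminished

An augmented fifth spans 8 semitones.
A seventh spanning 8 semitones is doubly diminished (the major seventh is 11).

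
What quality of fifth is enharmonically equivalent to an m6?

augmented

A minor sixth spans 8 semitones.
A fifth spanning 8 semitones is augmented (the perfect fifth is 7).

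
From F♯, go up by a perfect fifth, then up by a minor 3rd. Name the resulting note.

A perfect fifth up from F# is C# (letter C, 7 semitones up).
A minor third up from C# is E (letter E, 3 semitones up).

E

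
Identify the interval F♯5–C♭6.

Counting letters F–G–A–B–C gives a fifth.
F#→Cb = 5 semitones, 2 narrower than the perfect fifth (7), so doubly diminished.

doubly diminished fifth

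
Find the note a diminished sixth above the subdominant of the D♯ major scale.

Eb

The subdominant of D# major is G#.
A diminished sixth (7 semitones) above G# lands on the letter E, giving Eb.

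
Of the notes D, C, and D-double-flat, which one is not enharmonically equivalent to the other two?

In 12-tone equal temperament, enharmonic equivalents share a pitch class. D is pitch class 2; C is pitch class 0; Dbb is pitch class 0.
C and Dbb share pitch class 0, while D is pitch class 2.

D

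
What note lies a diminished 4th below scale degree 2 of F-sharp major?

D##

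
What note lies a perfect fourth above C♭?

Fb

C up a perfect fourth is F, so the target letter is F.
From Cb, a perfect fourth is 5 semitones up: Fb.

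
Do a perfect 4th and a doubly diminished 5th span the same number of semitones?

Yes

A perfect fourth spans 5 semitones; a doubly diminished fifth spans 5.
They are enharmonically equivalent.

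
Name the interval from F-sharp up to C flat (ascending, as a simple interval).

The letter names run F→C, a span of 4 letter steps, so the interval is some kind of fifth.
F# to Cb is 5 semitones. A perfect fifth is 7, so 5 makes it doubly diminished.

doubly diminished fifth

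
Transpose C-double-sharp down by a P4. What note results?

G##

C down a perfect fourth is G, so the target letter is G.
From C##, a perfect fourth is 5 semitones down: G##.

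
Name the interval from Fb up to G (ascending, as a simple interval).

The letter names run F→G, a span of 1 letter step, so the interval is some kind of second.
Fb to G is 3 semitones. A major second is 2, so 3 makes it augmented.

augmented second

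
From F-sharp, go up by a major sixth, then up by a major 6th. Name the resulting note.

A major sixth up from F# is D# (letter D, 9 semitones up).
A major sixth up from D# is B# (letter B, 9 semitones up).

B#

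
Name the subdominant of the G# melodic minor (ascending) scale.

C#

The G# melodic minor (ascending) scale runs G# A# B C# D# E# F##.
Degree 4 is C#.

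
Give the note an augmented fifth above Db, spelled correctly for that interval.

A fifth above D lands on the letter A.
An augmented fifth spans 8 semitones, so Db moves to pitch class 9. On the letter A that is A.

A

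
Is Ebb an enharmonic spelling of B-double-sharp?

Ebb is pitch class 2; B## is pitch class 1.
The pitch classes differ (2 vs. 1), so they are not enharmonic equivalents.

No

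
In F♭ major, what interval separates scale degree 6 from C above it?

major seventh

Scale degree 6 of Fb major is Db.
Db up to C: letters D→C make it a seventh; 11 semitones makes it major.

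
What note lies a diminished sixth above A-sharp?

A sixth above A lands on the letter F.
A diminished sixth spans 7 semitones, so A# moves to pitch class 5. On the letter F that is F.

F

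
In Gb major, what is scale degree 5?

The Gb major scale runs Gb Ab Bb Cb Db Eb F.
Degree 5 is Db.

Db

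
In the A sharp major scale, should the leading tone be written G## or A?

Each scale degree takes a distinct letter name. Degree 7 of a scale on A must use the letter G.
G## and A are enharmonically the same pitch, but only G## uses the letter G, so it is the correct spelling here.

G##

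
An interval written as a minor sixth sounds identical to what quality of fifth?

augmented

A minor sixth spans 8 semitones.
A fifth spanning 8 semitones is augmented (the perfect fifth is 7).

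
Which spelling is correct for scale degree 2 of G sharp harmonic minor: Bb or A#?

A#

Each scale degree takes a distinct letter name. Degree 2 of a scale on G must use the letter A.
A# and Bb are enharmonically the same pitch, but only A# uses the letter A, so it is the correct spelling here.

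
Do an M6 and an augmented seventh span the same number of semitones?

No

A major sixth spans 9 semitones; an augmented seventh spans 12.
The spans differ, so they are not enharmonic equivalents.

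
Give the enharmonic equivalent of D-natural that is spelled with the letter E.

Ebb

D is pitch class 2. The letter E alone is pitch class 4.
To reach pitch class 2 from E requires an offset of -2 semitones, i.e. double flat: Ebb.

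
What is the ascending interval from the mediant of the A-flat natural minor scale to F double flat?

diminished fourth

The mediant of Ab natural minor is Cb.
Cb up to Fbb: letters C→F make it a fourth; 4 semitones makes it diminished.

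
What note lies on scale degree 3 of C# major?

The C# major scale runs C# D# E# F# G# A# B#.
Degree 3 is E#.

E#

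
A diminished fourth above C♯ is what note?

A fourth above C lands on the letter F.
A diminished fourth spans 4 semitones, so C# moves to pitch class 5. On the letter F that is F.

F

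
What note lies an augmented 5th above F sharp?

C##

F up a perfect fifth is C, so the target letter is C.
From F#, an augmented fifth is 8 semitones up: C##.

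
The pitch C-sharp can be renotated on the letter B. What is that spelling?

Plain B sits 2 semitones below C#, so on the letter B the same pitch needs a double sharp: B##.

B##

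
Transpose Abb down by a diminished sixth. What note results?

A down a major sixth is C, so the target letter is C.
From Abb, a diminished sixth is 7 semitones down: C.

C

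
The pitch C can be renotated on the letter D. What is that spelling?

Dbb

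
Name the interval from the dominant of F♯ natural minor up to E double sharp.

The dominant of F# natural minor is C#.
C# up to E##: letters C→E make it a third; 5 semitones makes it augmented.

augmented third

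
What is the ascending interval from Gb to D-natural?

augmented fifth

Counting letters G–A–B–C–D gives a fifth.
Gb→D = 8 semitones, 1 wider than the perfect fifth (7), so augmented.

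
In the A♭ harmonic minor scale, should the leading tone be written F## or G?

G

Each scale degree takes a distinct letter name. Degree 7 of a scale on A must use the letter G.
G and F## are enharmonically the same pitch, but only G uses the letter G, so it is the correct spelling here.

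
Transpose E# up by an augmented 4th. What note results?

A fourth above E lands on the letter A.
An augmented fourth spans 6 semitones, so E# moves to pitch class 11. On the letter A that is A##.

A##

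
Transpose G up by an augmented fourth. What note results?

C#

A fourth above G lands on the letter C.
An augmented fourth spans 6 semitones, so G moves to pitch class 1. On the letter C that is C#.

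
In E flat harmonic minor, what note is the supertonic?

F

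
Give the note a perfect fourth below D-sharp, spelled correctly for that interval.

A fourth below D lands on the letter A.
A perfect fourth spans 5 semitones, so D# moves to pitch class 10. On the letter A that is A#.

A#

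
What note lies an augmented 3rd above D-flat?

D up a major third is F#, so the target letter is F.
From Db, an augmented third is 5 semitones up: F#.

F#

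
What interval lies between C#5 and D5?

The letter names run C→D, a span of 1 letter step, so the interval is some kind of second.
C# to D is 1 semitone. A major second is 2, so 1 makes it minor.

minor second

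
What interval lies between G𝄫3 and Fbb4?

minor seventh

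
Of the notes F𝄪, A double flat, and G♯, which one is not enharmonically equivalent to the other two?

G#

In 12-tone equal temperament, enharmonic equivalents share a pitch class. F## is pitch class 7; Abb is pitch class 7; G# is pitch class 8.
F## and Abb share pitch class 7, while G# is pitch class 8.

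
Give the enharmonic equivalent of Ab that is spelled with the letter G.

Ab is pitch class 8. The letter G alone is pitch class 7.
To reach pitch class 8 from G requires an offset of +1 semitone, i.e. sharp: G#.

G#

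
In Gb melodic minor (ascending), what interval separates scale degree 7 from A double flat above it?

Scale degree 7 of Gb melodic minor (ascending) is F.
F up to Abb: letters F→A make it a third; 2 semitones makes it diminished.

diminished third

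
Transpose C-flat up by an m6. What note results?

Abb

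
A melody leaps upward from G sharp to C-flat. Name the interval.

doubly diminished fourth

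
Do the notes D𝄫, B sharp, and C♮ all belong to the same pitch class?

Yes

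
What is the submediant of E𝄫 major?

Cb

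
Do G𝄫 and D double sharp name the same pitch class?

Gbb is pitch class 5; D## is pitch class 4.
The pitch classes differ (5 vs. 4), so they are not enharmonic equivalents.

No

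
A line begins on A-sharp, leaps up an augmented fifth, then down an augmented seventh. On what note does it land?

An augmented fifth up from A# is E## (letter E, 8 semitones up).
An augmented seventh down from E## is F# (letter F, 12 semitones down).

F#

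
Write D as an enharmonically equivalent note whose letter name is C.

C##

Plain C sits 2 semitones below D, so on the letter C the same pitch needs a double sharp: C##.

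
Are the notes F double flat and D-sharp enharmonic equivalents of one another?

Fbb is pitch class 3; D# is pitch class 3.
All spellings map to pitch class 3, so they are enharmonically equivalent.

Yes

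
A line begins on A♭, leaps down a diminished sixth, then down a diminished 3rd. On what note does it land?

A diminished sixth down from Ab is C# (letter C, 7 semitones down).
A diminished third down from C# is A## (letter A, 2 semitones down).

A##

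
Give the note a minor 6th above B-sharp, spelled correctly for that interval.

G#

B up a major sixth is G#, so the target letter is G.
From B#, a minor sixth is 8 semitones up: G#.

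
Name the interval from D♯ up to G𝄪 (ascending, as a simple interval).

The letter names run D→G, a span of 3 letter steps, so the interval is some kind of fourth.
D# to G## is 6 semitones. A perfect fourth is 5, so 6 makes it augmented.

augmented fourth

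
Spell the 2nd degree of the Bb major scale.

C

Degree 2 takes the letter 1 step above B, which is C.
In major, degree 2 sits 2 semitones above the tonic. Bb + 2 semitones is pitch class 0, spelled on C as C.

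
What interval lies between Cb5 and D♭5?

Counting letters C–D gives a second.
Cb→Db = 2 semitones, exactly the major second.

major second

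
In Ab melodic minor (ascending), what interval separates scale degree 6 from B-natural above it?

Scale degree 6 of Ab melodic minor (ascending) is F.
F up to B: letters F→B make it a fourth; 6 semitones makes it augmented.

augmented fourth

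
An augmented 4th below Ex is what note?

A fourth below E lands on the letter B.
An augmented fourth spans 6 semitones, so E## moves to pitch class 0. On the letter B that is B#.

B#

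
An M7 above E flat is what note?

E up a major seventh is D#, so the target letter is D.
From Eb, a major seventh is 11 semitones up: D.

D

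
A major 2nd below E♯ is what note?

D#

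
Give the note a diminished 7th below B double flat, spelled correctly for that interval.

C

B down a major seventh is C, so the target letter is C.
From Bbb, a diminished seventh is 9 semitones down: C.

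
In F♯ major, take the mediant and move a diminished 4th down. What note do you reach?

The mediant of F# major is A#.
A diminished fourth (4 semitones) below A# lands on the letter E, giving E##.

E##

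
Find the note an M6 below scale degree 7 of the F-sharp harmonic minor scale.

G#

Scale degree 7 of F# harmonic minor is E#.
A major sixth (9 semitones) below E# lands on the letter G, giving G#.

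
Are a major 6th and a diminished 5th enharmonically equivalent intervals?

No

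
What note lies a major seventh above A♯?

G##

A seventh above A lands on the letter G.
A major seventh spans 11 semitones, so A# moves to pitch class 9. On the letter G that is G##.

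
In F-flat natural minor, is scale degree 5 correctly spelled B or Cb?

Each scale degree takes a distinct letter name. Degree 5 of a scale on F must use the letter C.
Cb and B are enharmonically the same pitch, but only Cb uses the letter C, so it is the correct spelling here.

Cb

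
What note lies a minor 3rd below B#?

G##

A third below B lands on the letter G.
A minor third spans 3 semitones, so B# moves to pitch class 9. On the letter G that is G##.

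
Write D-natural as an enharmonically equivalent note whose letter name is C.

C##

D is pitch class 2. The letter C alone is pitch class 0.
To reach pitch class 2 from C requires an offset of +2 semitones, i.e. double sharp: C##.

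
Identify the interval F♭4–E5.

augmented seventh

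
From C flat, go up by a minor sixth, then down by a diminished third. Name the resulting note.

F

A minor sixth up from Cb is Abb (letter A, 8 semitones up).
A diminished third down from Abb is F (letter F, 2 semitones down).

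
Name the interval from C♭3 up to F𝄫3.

diminished fourth

The letter names run C→F, a span of 3 letter steps, so the interval is some kind of fourth.
Cb to Fbb is 4 semitones. A perfect fourth is 5, so 4 makes it diminished.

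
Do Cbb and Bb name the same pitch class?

Cbb = pitch class 10 and Bb = pitch class 10 — the same pitch class, so they are enharmonic equivalents.

Yes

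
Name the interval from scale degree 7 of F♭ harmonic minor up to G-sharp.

Scale degree 7 of Fb harmonic minor is Eb.
Eb up to G#: letters E→G make it a third; 5 semitones makes it augmented.

augmented third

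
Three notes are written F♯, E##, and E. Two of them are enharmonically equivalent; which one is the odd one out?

In 12-tone equal temperament, enharmonic equivalents share a pitch class. F# is pitch class 6; E## is pitch class 6; E is pitch class 4.
F# and E## share pitch class 6, while E is pitch class 4.

E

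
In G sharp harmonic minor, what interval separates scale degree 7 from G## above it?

Scale degree 7 of G# harmonic minor is F##.
F## up to G##: letters F→G make it a second; 2 semitones makes it major.

major second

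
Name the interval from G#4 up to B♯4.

Counting letters G–A–B gives a third.
G#→B# = 4 semitones, exactly the major third.

major third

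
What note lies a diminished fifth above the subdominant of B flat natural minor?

The subdominant of Bb natural minor is Eb.
A diminished fifth (6 semitones) above Eb lands on the letter B, giving Bbb.

Bbb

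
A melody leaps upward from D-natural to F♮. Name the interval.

Counting letters D–E–F gives a third.
D→F = 3 semitones, 1 narrower than the major third (4), so minor.

minor third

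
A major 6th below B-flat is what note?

Db

B down a major sixth is D, so the target letter is D.
From Bb, a major sixth is 9 semitones down: Db.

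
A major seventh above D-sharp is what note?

D up a major seventh is C#, so the target letter is C.
From D#, a major seventh is 11 semitones up: C##.

C##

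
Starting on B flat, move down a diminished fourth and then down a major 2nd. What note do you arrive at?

E

A diminished fourth down from Bb is F# (letter F, 4 semitones down).
A major second down from F# is E (letter E, 2 semitones down).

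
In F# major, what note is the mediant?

The F# major scale runs F# G# A# B C# D# E#.
Degree 3 is A#.

A#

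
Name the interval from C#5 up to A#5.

The letter names run C→A, a span of 5 letter steps, so the interval is some kind of sixth.
C# to A# is 9 semitones. A major sixth is 9, so 9 makes it major.

major sixth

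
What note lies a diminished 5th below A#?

A fifth below A lands on the letter D.
A diminished fifth spans 6 semitones, so A# moves to pitch class 4. On the letter D that is D##.

D##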